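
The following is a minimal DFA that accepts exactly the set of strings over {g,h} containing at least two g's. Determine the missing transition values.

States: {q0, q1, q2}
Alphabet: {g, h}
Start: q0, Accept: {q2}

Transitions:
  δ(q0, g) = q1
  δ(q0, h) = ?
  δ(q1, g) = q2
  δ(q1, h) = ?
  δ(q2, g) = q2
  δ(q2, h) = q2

From the language and accept set, identify what each state tracks — q0: zero g's seen; q1: one g seen; q2: ≥ two g's seen.
Each missing δ(q, a) is the state matching the new tracked value after reading a.
δ(q0, h) = q0; δ(q1, h) = q1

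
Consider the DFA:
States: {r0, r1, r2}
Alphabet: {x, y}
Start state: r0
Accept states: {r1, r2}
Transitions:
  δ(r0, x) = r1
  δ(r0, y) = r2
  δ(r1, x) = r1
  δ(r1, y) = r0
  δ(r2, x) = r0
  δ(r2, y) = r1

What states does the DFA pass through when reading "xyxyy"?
read 'x': r0 → r1
  read 'y': r1 → r0
  read 'x': r0 → r1
  read 'y': r1 → r0
  read 'y': r0 → r2
r0 -> r1 -> r0 -> r1 -> r0 -> r2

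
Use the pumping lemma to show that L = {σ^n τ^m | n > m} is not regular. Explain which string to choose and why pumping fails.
Assume L is regular with pumping length p. Idea: pumping down the σ-block drops the σ-count to at most the τ-count.
Choose s = σ^(p+1) τ^p ∈ L (|s| = 2p+1 ≥ p). By the pumping lemma, s = xyz with |xy| ≤ p, |y| > 0, so y = σ^k with k ≥ 1. Take i = 0: xz = σ^(p+1−k) τ^p. Since k ≥ 1, p+1−k ≤ p, so the number of σ's is no longer strictly greater than the number of τ's, hence xz ∉ L.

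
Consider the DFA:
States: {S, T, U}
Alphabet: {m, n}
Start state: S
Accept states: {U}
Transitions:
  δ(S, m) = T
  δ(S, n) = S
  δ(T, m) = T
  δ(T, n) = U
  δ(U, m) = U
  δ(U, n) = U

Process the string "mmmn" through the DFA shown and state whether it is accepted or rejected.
Processing string "mmmn":
  S --m--> T
  T --m--> T
  T --m--> T
  T --n--> U
Final state: U
Accept states: {U}
Yes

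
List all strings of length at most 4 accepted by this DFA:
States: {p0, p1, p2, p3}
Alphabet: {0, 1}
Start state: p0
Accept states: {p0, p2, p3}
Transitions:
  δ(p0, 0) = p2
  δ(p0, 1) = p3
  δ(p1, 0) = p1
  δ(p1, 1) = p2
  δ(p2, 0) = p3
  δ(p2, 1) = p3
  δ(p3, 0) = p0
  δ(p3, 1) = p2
ε, 0, 1, 00, 01, 10, 11, 000, 001, 010, 011, 100, 101, 110, 111, 0000, 0001, 0010, 0011, 0100, 0101, 0110, 0111, 1000, 1001, 1010, 1011, 1100, 1101, 1110, 1111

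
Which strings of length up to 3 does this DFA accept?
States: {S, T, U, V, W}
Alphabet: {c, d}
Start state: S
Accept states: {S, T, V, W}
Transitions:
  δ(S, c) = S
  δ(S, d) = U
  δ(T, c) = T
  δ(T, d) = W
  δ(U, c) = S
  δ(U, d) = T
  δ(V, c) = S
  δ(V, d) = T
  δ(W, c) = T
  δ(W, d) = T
ε, c, cc, dc, dd, ccc, cdc, cdd, dcc, ddc, ddd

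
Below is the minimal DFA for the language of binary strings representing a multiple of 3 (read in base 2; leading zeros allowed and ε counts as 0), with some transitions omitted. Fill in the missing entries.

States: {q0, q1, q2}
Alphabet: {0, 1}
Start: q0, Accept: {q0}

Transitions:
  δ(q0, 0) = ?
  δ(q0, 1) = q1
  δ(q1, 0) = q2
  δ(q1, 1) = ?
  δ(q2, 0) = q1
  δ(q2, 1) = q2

From the language and accept set, identify what each state tracks — q0: value ≡ 0 (mod 3); q1: value ≡ 1 (mod 3); q2: value ≡ 2 (mod 3).
Each missing δ(q, a) is the state matching the new tracked value after reading a.
δ(q0, 0) = q0; δ(q1, 1) = q0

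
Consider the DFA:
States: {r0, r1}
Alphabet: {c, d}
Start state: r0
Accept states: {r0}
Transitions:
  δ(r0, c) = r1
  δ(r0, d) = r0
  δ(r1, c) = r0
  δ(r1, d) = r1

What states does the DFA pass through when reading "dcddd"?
read 'd': r0 → r0
  read 'c': r0 → r1
  read 'd': r1 → r1
  read 'd': r1 → r1
  read 'd': r1 → r1
r0 -> r0 -> r1 -> r1 -> r1 -> r1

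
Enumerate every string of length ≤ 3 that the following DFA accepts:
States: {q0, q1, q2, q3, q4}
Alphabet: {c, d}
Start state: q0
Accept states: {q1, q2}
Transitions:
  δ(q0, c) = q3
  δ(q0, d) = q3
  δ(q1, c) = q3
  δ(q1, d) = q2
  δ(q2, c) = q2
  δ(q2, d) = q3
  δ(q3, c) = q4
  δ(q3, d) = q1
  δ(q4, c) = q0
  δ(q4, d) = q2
cd, dd, ccd, cdd, dcd, ddd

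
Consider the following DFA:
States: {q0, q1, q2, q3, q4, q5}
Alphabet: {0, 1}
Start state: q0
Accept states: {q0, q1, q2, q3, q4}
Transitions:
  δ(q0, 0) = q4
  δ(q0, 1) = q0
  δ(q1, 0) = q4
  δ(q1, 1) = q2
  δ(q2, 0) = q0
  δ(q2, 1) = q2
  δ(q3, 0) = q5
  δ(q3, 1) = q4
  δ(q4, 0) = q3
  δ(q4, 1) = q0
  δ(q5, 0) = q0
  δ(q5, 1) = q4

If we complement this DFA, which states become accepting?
Complement accept states = All states \ Original accept states
= {q0, q1, q2, q3, q4, q5} \ {q0, q1, q2, q3, q4}
{q5}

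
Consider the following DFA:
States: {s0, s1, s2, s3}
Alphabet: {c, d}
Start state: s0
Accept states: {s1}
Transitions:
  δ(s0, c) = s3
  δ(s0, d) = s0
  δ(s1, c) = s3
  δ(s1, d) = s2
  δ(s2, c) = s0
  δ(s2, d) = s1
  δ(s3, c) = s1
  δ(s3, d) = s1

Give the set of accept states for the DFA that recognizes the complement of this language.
Complement accept states = All states \ Original accept states
= {s0, s1, s2, s3} \ {s1}
{s0, s2, s3}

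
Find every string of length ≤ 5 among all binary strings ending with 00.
00, 000, 100, 0000, 0100, 1000, 1100, 00000, 00100, 01000, 01100, 10000, 10100, 11000, 11100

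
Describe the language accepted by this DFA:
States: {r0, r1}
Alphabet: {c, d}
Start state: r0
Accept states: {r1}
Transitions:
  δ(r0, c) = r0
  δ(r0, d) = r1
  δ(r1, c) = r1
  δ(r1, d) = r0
Testing a few strings:
  'ccc' → reject
  'd' → accept
  'dcd' → reject
  'ddd' → accept
State roles: r0=even number of d's so far; r1=odd number of d's so far
All strings over {c,d} with an odd number of d's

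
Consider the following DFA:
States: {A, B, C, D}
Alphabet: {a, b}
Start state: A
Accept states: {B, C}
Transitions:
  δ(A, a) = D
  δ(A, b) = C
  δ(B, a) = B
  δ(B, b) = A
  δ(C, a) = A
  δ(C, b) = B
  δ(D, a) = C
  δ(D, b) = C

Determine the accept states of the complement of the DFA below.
Complement accept states = All states \ Original accept states
= {A, B, C, D} \ {B, C}
{A, D}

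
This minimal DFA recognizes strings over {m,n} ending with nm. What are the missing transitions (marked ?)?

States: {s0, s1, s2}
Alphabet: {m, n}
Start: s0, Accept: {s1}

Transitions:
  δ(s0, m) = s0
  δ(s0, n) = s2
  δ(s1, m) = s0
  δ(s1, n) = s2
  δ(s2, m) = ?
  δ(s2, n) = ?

From the language and accept set, identify what each state tracks — s0: no suffix match; s1: suffix is nm; s2: one trailing n.
Each missing δ(q, a) is the state matching the new tracked value after reading a.
δ(s2, m) = s1; δ(s2, n) = s2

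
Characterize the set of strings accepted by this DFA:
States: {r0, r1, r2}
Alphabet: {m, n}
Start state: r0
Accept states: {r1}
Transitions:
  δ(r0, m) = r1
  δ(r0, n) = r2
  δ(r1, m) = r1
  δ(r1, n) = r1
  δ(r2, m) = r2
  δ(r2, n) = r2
Testing a few strings:
  'nnn' → reject
  'nmm' → reject
  'nn' → reject
  'm' → accept
State roles: r0=no input read; r1=started with m; r2=started with n (dead)
All strings over {m,n} starting with m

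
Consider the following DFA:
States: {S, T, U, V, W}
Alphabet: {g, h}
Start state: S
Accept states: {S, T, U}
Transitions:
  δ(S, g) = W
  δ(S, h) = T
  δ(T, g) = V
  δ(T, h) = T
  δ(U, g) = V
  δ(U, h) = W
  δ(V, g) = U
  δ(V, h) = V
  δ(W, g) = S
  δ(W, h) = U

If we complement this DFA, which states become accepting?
Complement accept states = All states \ Original accept states
= {S, T, U, V, W} \ {S, T, U}
{V, W}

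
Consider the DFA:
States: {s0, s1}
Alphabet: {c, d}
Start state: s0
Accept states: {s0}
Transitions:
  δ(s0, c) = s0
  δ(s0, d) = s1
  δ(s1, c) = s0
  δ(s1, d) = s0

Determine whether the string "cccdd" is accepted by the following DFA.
Processing string "cccdd":
  s0 --c--> s0
  s0 --c--> s0
  s0 --c--> s0
  s0 --d--> s1
  s1 --d--> s0
Final state: s0
Accept states: {s0}
Yes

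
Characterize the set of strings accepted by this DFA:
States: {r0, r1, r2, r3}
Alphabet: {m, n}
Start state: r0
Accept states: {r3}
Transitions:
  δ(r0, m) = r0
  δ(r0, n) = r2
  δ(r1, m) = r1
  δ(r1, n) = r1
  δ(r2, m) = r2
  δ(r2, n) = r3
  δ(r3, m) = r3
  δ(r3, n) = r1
Testing a few strings:
  'm' → reject
  'nnnm' → reject
  'mnmm' → reject
  'nn' → accept
State roles: r0=zero n's; r1=≥ three n's (dead); r2=one n; r3=two n's
All strings over {m,n} containing exactly two n's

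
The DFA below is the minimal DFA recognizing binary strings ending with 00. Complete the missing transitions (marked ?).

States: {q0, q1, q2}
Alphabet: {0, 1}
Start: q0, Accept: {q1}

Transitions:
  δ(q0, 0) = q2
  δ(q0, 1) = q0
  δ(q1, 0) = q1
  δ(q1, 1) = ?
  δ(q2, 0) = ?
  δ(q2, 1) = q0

From the language and accept set, identify what each state tracks — q0: last symbol not 0; q1: two trailing 0's; q2: one trailing 0.
Each missing δ(q, a) is the state matching the new tracked value after reading a.
δ(q1, 1) = q0; δ(q2, 0) = q1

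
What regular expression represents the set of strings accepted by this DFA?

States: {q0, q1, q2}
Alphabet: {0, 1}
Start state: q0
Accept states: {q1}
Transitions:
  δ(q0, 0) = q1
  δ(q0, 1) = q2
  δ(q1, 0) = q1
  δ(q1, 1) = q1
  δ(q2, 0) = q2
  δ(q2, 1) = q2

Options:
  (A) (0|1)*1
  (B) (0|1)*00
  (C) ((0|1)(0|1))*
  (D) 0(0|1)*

Check each option against the DFA on short strings; one disagreement eliminates an option:
  (A) (0|1)*1: on '0' the DFA goes q0 → q1 and accepts (q1 ∈ Accept), but the regex does not match it → eliminate
  (B) (0|1)*00: on '0' the DFA goes q0 → q1 and accepts (q1 ∈ Accept), but the regex does not match it → eliminate
  (C) ((0|1)(0|1))*: on ε the DFA stays in q0 and rejects (q0 ∉ Accept), but the regex matches it → eliminate
  (D) 0(0|1)*: agrees with the DFA on every string of length ≤ 6
Only (D) is consistent with the DFA.
(D) 0(0|1)*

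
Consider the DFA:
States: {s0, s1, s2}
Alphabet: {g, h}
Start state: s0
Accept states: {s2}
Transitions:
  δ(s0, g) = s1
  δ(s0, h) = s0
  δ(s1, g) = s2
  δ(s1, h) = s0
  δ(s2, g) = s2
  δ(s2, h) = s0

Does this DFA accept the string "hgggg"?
Processing string "hgggg":
  s0 --h--> s0
  s0 --g--> s1
  s1 --g--> s2
  s2 --g--> s2
  s2 --g--> s2
Final state: s2
Accept states: {s2}
Yes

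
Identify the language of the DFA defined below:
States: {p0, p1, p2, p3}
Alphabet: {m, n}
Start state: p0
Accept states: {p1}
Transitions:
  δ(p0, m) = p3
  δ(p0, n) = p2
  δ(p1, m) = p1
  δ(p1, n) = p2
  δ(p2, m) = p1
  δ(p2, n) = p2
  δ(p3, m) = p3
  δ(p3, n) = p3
Testing a few strings:
  'mmmn' → reject
  'mmnm' → reject
  'nnm' → accept
  'm' → reject
State roles: p0=no input read; p1=started with n, last symbol m; p2=started with n, last symbol n; p3=started with m (dead)
All strings over {m,n} that start with n and end with m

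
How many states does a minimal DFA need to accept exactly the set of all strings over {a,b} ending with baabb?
By Myhill–Nerode, count the distinguishable equivalence classes: 6 classes — one per longest suffix of the input that is a prefix of 'baabb' (lengths 0 through 5); only the length-5 class is accepting.
6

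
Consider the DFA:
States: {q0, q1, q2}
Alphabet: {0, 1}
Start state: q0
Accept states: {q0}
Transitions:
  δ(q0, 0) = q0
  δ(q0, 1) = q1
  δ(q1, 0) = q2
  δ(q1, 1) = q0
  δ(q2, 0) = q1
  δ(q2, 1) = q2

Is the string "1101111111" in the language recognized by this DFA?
Processing string "1101111111":
  q0 --1--> q1
  q1 --1--> q0
  q0 --0--> q0
  q0 --1--> q1
  q1 --1--> q0
  q0 --1--> q1
  q1 --1--> q0
  q0 --1--> q1
  q1 --1--> q0
  q0 --1--> q1
Final state: q1
Accept states: {q0}
No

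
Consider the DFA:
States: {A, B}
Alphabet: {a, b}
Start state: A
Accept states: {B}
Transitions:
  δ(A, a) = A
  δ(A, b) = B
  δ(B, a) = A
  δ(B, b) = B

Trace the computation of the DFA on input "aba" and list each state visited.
read 'a': A → A
  read 'b': A → B
  read 'a': B → A
A -> A -> B -> A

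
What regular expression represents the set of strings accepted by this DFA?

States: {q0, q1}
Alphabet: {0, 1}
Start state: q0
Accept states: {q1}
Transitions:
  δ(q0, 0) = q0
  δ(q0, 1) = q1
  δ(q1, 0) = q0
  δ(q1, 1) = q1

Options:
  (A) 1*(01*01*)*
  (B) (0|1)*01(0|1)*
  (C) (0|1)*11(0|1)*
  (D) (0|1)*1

Check each option against the DFA on short strings; one disagreement eliminates an option:
  (A) 1*(01*01*)*: on ε the DFA stays in q0 and rejects (q0 ∉ Accept), but the regex matches it → eliminate
  (B) (0|1)*01(0|1)*: on '1' the DFA goes q0 → q1 and accepts (q1 ∈ Accept), but the regex does not match it → eliminate
  (C) (0|1)*11(0|1)*: on '1' the DFA goes q0 → q1 and accepts (q1 ∈ Accept), but the regex does not match it → eliminate
  (D) (0|1)*1: agrees with the DFA on every string of length ≤ 6
Only (D) is consistent with the DFA.
(D) (0|1)*1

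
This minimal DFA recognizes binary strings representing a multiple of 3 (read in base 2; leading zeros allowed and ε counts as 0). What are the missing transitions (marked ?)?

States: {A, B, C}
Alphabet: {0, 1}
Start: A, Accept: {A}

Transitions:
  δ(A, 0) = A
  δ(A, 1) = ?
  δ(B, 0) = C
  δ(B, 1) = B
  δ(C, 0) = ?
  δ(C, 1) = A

From the language and accept set, identify what each state tracks — A: value ≡ 0 (mod 3); B: value ≡ 2 (mod 3); C: value ≡ 1 (mod 3).
Each missing δ(q, a) is the state matching the new tracked value after reading a.
δ(A, 1) = C; δ(C, 0) = B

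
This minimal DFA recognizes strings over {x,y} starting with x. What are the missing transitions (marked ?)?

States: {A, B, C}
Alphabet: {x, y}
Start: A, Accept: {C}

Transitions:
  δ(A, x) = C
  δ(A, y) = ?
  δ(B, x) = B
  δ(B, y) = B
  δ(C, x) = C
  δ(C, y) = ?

From the language and accept set, identify what each state tracks — A: no input read; B: started with y (dead); C: started with x.
Each missing δ(q, a) is the state matching the new tracked value after reading a.
δ(A, y) = B; δ(C, y) = C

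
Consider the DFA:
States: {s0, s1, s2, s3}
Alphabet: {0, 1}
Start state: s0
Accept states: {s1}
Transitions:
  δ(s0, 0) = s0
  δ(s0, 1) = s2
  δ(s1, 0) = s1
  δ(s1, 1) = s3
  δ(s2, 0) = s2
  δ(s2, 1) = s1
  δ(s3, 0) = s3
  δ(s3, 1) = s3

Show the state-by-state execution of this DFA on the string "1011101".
read '1': s0 → s2
  read '0': s2 → s2
  read '1': s2 → s1
  read '1': s1 → s3
  read '1': s3 → s3
  read '0': s3 → s3
  read '1': s3 → s3
s0 -> s2 -> s2 -> s1 -> s3 -> s3 -> s3 -> s3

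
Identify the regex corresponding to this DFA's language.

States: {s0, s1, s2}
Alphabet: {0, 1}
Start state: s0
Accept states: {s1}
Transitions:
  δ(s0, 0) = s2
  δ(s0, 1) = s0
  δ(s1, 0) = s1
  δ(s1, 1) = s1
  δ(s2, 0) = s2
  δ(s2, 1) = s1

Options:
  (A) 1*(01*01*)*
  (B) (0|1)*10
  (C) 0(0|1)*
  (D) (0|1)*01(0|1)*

Check each option against the DFA on short strings; one disagreement eliminates an option:
  (A) 1*(01*01*)*: on ε the DFA stays in s0 and rejects (s0 ∉ Accept), but the regex matches it → eliminate
  (B) (0|1)*10: on '01' the DFA goes s0 → s2 → s1 and accepts (s1 ∈ Accept), but the regex does not match it → eliminate
  (C) 0(0|1)*: on '0' the DFA goes s0 → s2 and rejects (s2 ∉ Accept), but the regex matches it → eliminate
  (D) (0|1)*01(0|1)*: agrees with the DFA on every string of length ≤ 6
Only (D) is consistent with the DFA.
(D) (0|1)*01(0|1)*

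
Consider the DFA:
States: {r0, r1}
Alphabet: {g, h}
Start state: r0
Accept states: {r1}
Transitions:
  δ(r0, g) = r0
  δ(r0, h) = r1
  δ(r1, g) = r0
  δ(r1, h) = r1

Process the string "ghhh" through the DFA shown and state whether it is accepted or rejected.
Processing string "ghhh":
  r0 --g--> r0
  r0 --h--> r1
  r1 --h--> r1
  r1 --h--> r1
Final state: r1
Accept states: {r1}
Yes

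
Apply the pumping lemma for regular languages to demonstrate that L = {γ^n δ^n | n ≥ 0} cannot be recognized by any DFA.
Assume L is regular with pumping length p. Idea: pumping the γ-block changes the count balance.
Choose s = γ^p δ^p (length 2p ≥ p). By the pumping lemma, s = xyz with |xy| ≤ p, |y| > 0. So y = γ^k for some k > 0 (since xy is entirely within the γ's). Pumping gives xy²z = γ^(p+k) δ^p, which is not in L since p+k ≠ p.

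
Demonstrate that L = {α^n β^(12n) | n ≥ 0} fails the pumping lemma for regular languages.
Assume L is regular with pumping length p. Idea: pumping the α-block breaks the 1:12 ratio.
Choose s = α^p β^(12p) (length 13p ≥ p). By the pumping lemma, s = xyz with |xy| ≤ p, |y| > 0, so y = α^k with k ≥ 1. Then xy²z = α^(p+k) β^(12p). For this to be in L we would need 12p = 12(p+k), i.e. 12k = 0, contradicting k ≥ 1. So xy²z ∉ L.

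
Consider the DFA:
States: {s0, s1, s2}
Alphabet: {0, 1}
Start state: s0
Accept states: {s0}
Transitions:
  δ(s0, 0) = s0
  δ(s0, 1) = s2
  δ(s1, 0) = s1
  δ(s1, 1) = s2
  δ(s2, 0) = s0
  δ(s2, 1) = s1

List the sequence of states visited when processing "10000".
read '1': s0 → s2
  read '0': s2 → s0
  read '0': s0 → s0
  read '0': s0 → s0
  read '0': s0 → s0
s0 -> s2 -> s0 -> s0 -> s0 -> s0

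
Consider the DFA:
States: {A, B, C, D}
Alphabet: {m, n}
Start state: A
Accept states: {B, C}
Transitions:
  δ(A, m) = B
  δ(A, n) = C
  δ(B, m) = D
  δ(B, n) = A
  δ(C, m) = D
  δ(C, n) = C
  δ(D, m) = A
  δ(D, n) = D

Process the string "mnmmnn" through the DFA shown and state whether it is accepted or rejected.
Processing string "mnmmnn":
  A --m--> B
  B --n--> A
  A --m--> B
  B --m--> D
  D --n--> D
  D --n--> D
Final state: D
Accept states: {B, C}
No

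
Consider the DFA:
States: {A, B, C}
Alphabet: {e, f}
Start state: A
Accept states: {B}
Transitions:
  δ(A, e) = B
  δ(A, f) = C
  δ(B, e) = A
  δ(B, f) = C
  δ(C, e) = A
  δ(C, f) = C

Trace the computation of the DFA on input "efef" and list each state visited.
read 'e': A → B
  read 'f': B → C
  read 'e': C → A
  read 'f': A → C
A -> B -> C -> A -> C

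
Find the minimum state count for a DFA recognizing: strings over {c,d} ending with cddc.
By Myhill–Nerode, count the distinguishable equivalence classes: 5 classes — one per longest suffix of the input that is a prefix of 'cddc' (lengths 0 through 4); only the length-4 class is accepting.
5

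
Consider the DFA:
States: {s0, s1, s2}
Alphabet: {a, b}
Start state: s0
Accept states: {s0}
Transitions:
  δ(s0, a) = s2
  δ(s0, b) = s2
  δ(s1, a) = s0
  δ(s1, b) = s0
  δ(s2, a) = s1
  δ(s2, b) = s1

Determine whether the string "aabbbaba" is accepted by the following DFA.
Processing string "aabbbaba":
  s0 --a--> s2
  s2 --a--> s1
  s1 --b--> s0
  s0 --b--> s2
  s2 --b--> s1
  s1 --a--> s0
  s0 --b--> s2
  s2 --a--> s1
Final state: s1
Accept states: {s0}
No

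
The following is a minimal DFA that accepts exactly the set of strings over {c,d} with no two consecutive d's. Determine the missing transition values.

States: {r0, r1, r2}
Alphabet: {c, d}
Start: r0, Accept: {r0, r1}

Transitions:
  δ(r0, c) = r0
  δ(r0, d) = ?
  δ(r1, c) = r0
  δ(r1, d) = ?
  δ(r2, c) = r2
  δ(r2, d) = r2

From the language and accept set, identify what each state tracks — r0: last symbol not d (ok); r1: last symbol d (ok); r2: saw dd (dead).
Each missing δ(q, a) is the state matching the new tracked value after reading a.
δ(r0, d) = r1; δ(r1, d) = r2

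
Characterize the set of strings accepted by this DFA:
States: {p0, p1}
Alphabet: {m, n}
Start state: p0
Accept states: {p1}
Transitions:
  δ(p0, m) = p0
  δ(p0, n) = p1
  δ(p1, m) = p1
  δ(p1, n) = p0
Testing a few strings:
  'n' → accept
  'm' → reject
  'nn' → reject
  'mm' → reject
State roles: p0=even number of n's so far; p1=odd number of n's so far
All strings over {m,n} with an odd number of n's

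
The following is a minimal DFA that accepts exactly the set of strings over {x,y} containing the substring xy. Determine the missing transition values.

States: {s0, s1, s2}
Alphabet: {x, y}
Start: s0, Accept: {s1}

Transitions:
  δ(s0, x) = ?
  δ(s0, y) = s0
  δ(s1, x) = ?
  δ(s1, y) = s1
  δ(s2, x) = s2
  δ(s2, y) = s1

From the language and accept set, identify what each state tracks — s0: no x seen yet; s1: substring xy seen; s2: seen a x, waiting for y.
Each missing δ(q, a) is the state matching the new tracked value after reading a.
δ(s0, x) = s2; δ(s1, x) = s1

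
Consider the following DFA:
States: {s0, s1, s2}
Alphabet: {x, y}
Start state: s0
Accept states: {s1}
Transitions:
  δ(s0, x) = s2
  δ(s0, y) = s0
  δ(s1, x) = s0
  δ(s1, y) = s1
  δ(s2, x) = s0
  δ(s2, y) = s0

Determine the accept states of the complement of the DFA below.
Complement accept states = All states \ Original accept states
= {s0, s1, s2} \ {s1}
{s0, s2}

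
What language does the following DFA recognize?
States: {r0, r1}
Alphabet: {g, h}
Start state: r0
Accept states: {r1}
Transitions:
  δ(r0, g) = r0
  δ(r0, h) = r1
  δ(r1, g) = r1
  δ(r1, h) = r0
Testing a few strings:
  'hhh' → accept
  'g' → reject
  'hgh' → reject
  'hgg' → accept
State roles: r0=even number of h's so far; r1=odd number of h's so far
All strings over {g,h} with an odd number of h's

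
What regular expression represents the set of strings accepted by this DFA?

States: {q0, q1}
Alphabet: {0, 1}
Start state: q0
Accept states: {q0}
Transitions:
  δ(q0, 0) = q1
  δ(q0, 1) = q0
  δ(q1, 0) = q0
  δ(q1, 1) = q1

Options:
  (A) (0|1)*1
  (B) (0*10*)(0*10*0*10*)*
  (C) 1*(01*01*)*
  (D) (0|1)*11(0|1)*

Check each option against the DFA on short strings; one disagreement eliminates an option:
  (A) (0|1)*1: on ε the DFA stays in q0 and accepts (q0 ∈ Accept), but the regex does not match it → eliminate
  (B) (0*10*)(0*10*0*10*)*: on ε the DFA stays in q0 and accepts (q0 ∈ Accept), but the regex does not match it → eliminate
  (C) 1*(01*01*)*: agrees with the DFA on every string of length ≤ 6
  (D) (0|1)*11(0|1)*: on ε the DFA stays in q0 and accepts (q0 ∈ Accept), but the regex does not match it → eliminate
Only (C) is consistent with the DFA.
(C) 1*(01*01*)*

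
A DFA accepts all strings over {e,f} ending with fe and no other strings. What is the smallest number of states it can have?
By Myhill–Nerode, count the distinguishable equivalence classes: 3 classes — one per longest suffix of the input that is a prefix of 'fe' (lengths 0 through 2); only the length-2 class is accepting.
3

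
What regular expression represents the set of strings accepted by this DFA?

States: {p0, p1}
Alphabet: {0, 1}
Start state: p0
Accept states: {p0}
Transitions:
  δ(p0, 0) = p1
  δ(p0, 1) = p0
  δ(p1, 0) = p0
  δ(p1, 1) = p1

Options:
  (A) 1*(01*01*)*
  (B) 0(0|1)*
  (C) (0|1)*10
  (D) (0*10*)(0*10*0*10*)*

Check each option against the DFA on short strings; one disagreement eliminates an option:
  (A) 1*(01*01*)*: agrees with the DFA on every string of length ≤ 6
  (B) 0(0|1)*: on ε the DFA stays in p0 and accepts (p0 ∈ Accept), but the regex does not match it → eliminate
  (C) (0|1)*10: on ε the DFA stays in p0 and accepts (p0 ∈ Accept), but the regex does not match it → eliminate
  (D) (0*10*)(0*10*0*10*)*: on ε the DFA stays in p0 and accepts (p0 ∈ Accept), but the regex does not match it → eliminate
Only (A) is consistent with the DFA.
(A) 1*(01*01*)*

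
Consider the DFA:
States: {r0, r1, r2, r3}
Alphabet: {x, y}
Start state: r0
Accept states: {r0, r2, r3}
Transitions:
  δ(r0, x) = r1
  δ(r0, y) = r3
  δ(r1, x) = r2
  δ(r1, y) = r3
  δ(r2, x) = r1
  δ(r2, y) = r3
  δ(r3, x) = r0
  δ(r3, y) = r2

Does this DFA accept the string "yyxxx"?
Processing string "yyxxx":
  r0 --y--> r3
  r3 --y--> r2
  r2 --x--> r1
  r1 --x--> r2
  r2 --x--> r1
Final state: r1
Accept states: {r0, r2, r3}
No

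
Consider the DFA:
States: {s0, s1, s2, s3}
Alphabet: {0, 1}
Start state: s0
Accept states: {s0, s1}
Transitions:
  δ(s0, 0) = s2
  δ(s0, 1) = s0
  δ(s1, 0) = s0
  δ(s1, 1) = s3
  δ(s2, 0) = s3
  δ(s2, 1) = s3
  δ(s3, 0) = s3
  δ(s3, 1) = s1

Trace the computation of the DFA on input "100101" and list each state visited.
read '1': s0 → s0
  read '0': s0 → s2
  read '0': s2 → s3
  read '1': s3 → s1
  read '0': s1 → s0
  read '1': s0 → s0
s0 -> s0 -> s2 -> s3 -> s1 -> s0 -> s0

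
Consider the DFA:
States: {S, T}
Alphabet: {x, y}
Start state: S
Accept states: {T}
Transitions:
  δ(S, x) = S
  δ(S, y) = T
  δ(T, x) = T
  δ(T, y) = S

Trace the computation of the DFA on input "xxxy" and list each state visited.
read 'x': S → S
  read 'x': S → S
  read 'x': S → S
  read 'y': S → T
S -> S -> S -> S -> T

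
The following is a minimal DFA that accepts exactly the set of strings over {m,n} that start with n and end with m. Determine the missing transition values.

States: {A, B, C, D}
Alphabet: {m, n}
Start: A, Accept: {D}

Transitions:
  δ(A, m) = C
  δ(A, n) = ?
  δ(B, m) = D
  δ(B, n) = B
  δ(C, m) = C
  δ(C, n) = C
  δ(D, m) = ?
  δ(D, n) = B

From the language and accept set, identify what each state tracks — A: no input read; B: started with n, last symbol n; C: started with m (dead); D: started with n, last symbol m.
Each missing δ(q, a) is the state matching the new tracked value after reading a.
δ(A, n) = B; δ(D, m) = D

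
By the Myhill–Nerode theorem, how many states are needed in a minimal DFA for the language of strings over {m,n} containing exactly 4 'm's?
By Myhill–Nerode, count the distinguishable equivalence classes: 6 classes — having seen 0, 1, …, 4, or >4 copies of 'm'; the count-4 class is the only accepting one and >4 is dead.
6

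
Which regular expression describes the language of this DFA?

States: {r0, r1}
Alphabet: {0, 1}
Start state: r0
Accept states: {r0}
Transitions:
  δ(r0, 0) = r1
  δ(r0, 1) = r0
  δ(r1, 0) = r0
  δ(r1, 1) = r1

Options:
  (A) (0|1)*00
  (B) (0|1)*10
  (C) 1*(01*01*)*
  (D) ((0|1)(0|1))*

Check each option against the DFA on short strings; one disagreement eliminates an option:
  (A) (0|1)*00: on ε the DFA stays in r0 and accepts (r0 ∈ Accept), but the regex does not match it → eliminate
  (B) (0|1)*10: on ε the DFA stays in r0 and accepts (r0 ∈ Accept), but the regex does not match it → eliminate
  (C) 1*(01*01*)*: agrees with the DFA on every string of length ≤ 6
  (D) ((0|1)(0|1))*: on '1' the DFA goes r0 → r0 and accepts (r0 ∈ Accept), but the regex does not match it → eliminate
Only (C) is consistent with the DFA.
(C) 1*(01*01*)*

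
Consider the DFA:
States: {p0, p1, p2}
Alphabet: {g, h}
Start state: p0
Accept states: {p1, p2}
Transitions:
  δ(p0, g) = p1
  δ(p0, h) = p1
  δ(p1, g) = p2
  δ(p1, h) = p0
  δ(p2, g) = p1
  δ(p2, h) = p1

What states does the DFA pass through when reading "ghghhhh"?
read 'g': p0 → p1
  read 'h': p1 → p0
  read 'g': p0 → p1
  read 'h': p1 → p0
  read 'h': p0 → p1
  read 'h': p1 → p0
  read 'h': p0 → p1
p0 -> p1 -> p0 -> p1 -> p0 -> p1 -> p0 -> p1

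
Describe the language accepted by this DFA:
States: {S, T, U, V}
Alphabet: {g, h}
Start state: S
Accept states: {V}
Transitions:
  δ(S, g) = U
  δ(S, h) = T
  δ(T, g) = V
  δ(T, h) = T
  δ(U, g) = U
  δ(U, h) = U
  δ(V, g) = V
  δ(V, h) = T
Testing a few strings:
  'g' → reject
  'hg' → accept
  'hhgg' → accept
  'h' → reject
State roles: S=no input read; T=started with h, last symbol h; U=started with g (dead); V=started with h, last symbol g
All strings over {g,h} that start with h and end with g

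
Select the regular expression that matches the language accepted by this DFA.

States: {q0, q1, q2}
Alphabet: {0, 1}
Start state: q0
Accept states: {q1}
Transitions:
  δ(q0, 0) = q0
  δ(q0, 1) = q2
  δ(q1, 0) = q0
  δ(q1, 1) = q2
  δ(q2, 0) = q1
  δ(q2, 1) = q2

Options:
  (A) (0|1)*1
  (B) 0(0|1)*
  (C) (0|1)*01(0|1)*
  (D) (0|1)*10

Check each option against the DFA on short strings; one disagreement eliminates an option:
  (A) (0|1)*1: on '1' the DFA goes q0 → q2 and rejects (q2 ∉ Accept), but the regex matches it → eliminate
  (B) 0(0|1)*: on '0' the DFA goes q0 → q0 and rejects (q0 ∉ Accept), but the regex matches it → eliminate
  (C) (0|1)*01(0|1)*: on '01' the DFA goes q0 → q0 → q2 and rejects (q2 ∉ Accept), but the regex matches it → eliminate
  (D) (0|1)*10: agrees with the DFA on every string of length ≤ 6
Only (D) is consistent with the DFA.
(D) (0|1)*10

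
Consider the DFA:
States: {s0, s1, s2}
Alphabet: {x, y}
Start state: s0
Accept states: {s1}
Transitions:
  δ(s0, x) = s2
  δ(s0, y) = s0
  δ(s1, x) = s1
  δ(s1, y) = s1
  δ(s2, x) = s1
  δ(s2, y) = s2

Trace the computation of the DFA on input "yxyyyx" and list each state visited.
read 'y': s0 → s0
  read 'x': s0 → s2
  read 'y': s2 → s2
  read 'y': s2 → s2
  read 'y': s2 → s2
  read 'x': s2 → s1
s0 -> s0 -> s2 -> s2 -> s2 -> s2 -> s1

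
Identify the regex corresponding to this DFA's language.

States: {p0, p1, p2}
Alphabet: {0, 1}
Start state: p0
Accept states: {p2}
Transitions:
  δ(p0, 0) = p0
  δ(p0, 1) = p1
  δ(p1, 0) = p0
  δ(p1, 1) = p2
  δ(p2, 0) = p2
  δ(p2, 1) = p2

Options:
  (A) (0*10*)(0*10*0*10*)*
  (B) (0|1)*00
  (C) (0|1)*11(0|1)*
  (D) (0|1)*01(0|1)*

Check each option against the DFA on short strings; one disagreement eliminates an option:
  (A) (0*10*)(0*10*0*10*)*: on '1' the DFA goes p0 → p1 and rejects (p1 ∉ Accept), but the regex matches it → eliminate
  (B) (0|1)*00: on '00' the DFA goes p0 → p0 → p0 and rejects (p0 ∉ Accept), but the regex matches it → eliminate
  (C) (0|1)*11(0|1)*: agrees with the DFA on every string of length ≤ 6
  (D) (0|1)*01(0|1)*: on '01' the DFA goes p0 → p0 → p1 and rejects (p1 ∉ Accept), but the regex matches it → eliminate
Only (C) is consistent with the DFA.
(C) (0|1)*11(0|1)*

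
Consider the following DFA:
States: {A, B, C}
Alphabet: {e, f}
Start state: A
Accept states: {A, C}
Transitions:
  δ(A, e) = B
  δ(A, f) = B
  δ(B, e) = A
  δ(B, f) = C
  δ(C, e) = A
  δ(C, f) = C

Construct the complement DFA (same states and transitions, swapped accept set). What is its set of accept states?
Complement accept states = All states \ Original accept states
= {A, B, C} \ {A, C}
{B}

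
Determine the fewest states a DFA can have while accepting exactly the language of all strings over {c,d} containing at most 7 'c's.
By Myhill–Nerode, count the distinguishable equivalence classes: 9 classes — having seen 0, 1, …, 7, or >7 copies of 'c'; counts 0 through 7 are accepting and >7 is dead.
9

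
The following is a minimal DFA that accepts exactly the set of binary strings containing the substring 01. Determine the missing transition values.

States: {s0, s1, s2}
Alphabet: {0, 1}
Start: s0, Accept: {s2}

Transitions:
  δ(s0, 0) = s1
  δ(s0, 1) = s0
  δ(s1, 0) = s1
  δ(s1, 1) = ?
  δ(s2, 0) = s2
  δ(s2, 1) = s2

From the language and accept set, identify what each state tracks — s0: no 0 seen yet; s1: seen a 0, waiting for 1; s2: substring 01 seen.
Each missing δ(q, a) is the state matching the new tracked value after reading a.
δ(s1, 1) = s2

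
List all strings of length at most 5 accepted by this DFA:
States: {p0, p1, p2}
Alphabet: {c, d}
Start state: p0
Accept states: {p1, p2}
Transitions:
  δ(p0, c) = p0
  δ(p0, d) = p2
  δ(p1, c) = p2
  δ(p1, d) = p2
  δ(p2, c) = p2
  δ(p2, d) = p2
d, cd, dc, dd, ccd, cdc, cdd, dcc, dcd, ddc, ddd, cccd, ccdc, ccdd, cdcc, cdcd, cddc, cddd, dccc, dccd, dcdc, dcdd, ddcc, ddcd, dddc, dddd, ccccd, cccdc, cccdd, ccdcc, ccdcd, ccddc, ccddd, cdccc, cdccd, cdcdc, cdcdd, cddcc, cddcd, cdddc, cdddd, dcccc, dcccd, dccdc, dccdd, dcdcc, dcdcd, dcddc, dcddd, ddccc, ddccd, ddcdc, ddcdd, dddcc, dddcd, ddddc, ddddd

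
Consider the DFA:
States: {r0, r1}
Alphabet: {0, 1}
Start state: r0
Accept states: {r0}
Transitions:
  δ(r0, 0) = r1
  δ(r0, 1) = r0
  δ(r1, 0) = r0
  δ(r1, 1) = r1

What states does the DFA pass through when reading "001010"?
read '0': r0 → r1
  read '0': r1 → r0
  read '1': r0 → r0
  read '0': r0 → r1
  read '1': r1 → r1
  read '0': r1 → r0
r0 -> r1 -> r0 -> r0 -> r1 -> r1 -> r0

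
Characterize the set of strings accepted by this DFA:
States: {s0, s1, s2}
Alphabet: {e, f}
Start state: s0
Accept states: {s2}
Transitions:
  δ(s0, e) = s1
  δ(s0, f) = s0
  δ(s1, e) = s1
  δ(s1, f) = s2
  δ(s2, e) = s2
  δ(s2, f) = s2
Testing a few strings:
  'eeee' → reject
  'ee' → reject
  'fe' → reject
  'e' → reject
State roles: s0=no e seen yet; s1=seen a e, waiting for f; s2=substring ef seen
All strings over {e,f} containing the substring ef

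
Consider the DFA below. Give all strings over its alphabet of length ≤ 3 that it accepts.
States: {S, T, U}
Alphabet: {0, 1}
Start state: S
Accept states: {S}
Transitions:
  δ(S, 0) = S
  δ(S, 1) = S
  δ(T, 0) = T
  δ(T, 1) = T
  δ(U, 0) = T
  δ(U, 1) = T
ε, 0, 1, 00, 01, 10, 11, 000, 001, 010, 011, 100, 101, 110, 111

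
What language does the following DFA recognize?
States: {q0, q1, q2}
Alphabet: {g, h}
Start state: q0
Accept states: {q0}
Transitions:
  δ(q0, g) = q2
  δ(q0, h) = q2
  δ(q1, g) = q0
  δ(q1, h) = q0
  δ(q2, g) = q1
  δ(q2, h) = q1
Testing a few strings:
  'g' → reject
  'h' → reject
  'hhg' → accept
  'ggg' → accept
State roles: q0=length ≡ 0 (mod 3); q1=length ≡ 2 (mod 3); q2=length ≡ 1 (mod 3)
All strings over {g,h} whose length is a multiple of 3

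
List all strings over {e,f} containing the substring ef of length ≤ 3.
ef, eef, efe, eff, fef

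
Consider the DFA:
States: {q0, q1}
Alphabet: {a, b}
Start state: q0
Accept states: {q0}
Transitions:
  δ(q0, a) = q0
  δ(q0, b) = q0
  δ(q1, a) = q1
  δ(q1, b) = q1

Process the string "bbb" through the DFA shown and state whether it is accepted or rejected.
Processing string "bbb":
  q0 --b--> q0
  q0 --b--> q0
  q0 --b--> q0
Final state: q0
Accept states: {q0}
Yes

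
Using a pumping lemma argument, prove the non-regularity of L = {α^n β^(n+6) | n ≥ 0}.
Assume L is regular with pumping length p. Idea: pumping the α-block breaks the fixed offset of 6.
Choose s = α^p β^(p+6) ∈ L. By the pumping lemma, s = xyz with |xy| ≤ p, |y| > 0, so y = α^k with k ≥ 1. Then xy²z = α^(p+k) β^(p+6). For this to be in L we would need p+6 = (p+k)+6, i.e. k = 0, contradicting k ≥ 1. So xy²z ∉ L.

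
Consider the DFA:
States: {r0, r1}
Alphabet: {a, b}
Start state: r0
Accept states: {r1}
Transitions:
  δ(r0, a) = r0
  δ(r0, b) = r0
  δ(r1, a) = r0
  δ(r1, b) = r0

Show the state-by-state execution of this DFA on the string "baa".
read 'b': r0 → r0
  read 'a': r0 → r0
  read 'a': r0 → r0
r0 -> r0 -> r0 -> r0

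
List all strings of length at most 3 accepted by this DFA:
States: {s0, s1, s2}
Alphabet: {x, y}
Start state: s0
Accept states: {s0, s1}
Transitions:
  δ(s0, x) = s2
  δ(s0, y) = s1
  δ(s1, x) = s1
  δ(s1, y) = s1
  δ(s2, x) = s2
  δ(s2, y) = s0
ε, y, xy, yx, yy, xxy, xyy, yxx, yxy, yyx, yyy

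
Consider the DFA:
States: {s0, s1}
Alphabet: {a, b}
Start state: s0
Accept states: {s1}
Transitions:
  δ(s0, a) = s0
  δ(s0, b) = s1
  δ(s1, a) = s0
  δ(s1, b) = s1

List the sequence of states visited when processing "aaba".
read 'a': s0 → s0
  read 'a': s0 → s0
  read 'b': s0 → s1
  read 'a': s1 → s0
s0 -> s0 -> s0 -> s1 -> s0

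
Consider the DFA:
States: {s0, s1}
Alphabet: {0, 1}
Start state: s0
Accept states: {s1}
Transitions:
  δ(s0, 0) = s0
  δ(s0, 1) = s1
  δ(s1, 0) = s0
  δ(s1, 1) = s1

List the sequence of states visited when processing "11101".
read '1': s0 → s1
  read '1': s1 → s1
  read '1': s1 → s1
  read '0': s1 → s0
  read '1': s0 → s1
s0 -> s1 -> s1 -> s1 -> s0 -> s1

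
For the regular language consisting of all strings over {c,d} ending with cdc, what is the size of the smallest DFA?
By Myhill–Nerode, count the distinguishable equivalence classes: 4 classes — one per longest suffix of the input that is a prefix of 'cdc' (lengths 0 through 3); only the length-3 class is accepting.
4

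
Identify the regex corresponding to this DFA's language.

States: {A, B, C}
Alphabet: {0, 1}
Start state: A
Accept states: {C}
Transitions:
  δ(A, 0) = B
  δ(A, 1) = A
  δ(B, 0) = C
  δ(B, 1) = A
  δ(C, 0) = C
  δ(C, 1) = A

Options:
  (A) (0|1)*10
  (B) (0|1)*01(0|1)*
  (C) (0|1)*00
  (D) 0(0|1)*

Check each option against the DFA on short strings; one disagreement eliminates an option:
  (A) (0|1)*10: on '00' the DFA goes A → B → C and accepts (C ∈ Accept), but the regex does not match it → eliminate
  (B) (0|1)*01(0|1)*: on '00' the DFA goes A → B → C and accepts (C ∈ Accept), but the regex does not match it → eliminate
  (C) (0|1)*00: agrees with the DFA on every string of length ≤ 6
  (D) 0(0|1)*: on '0' the DFA goes A → B and rejects (B ∉ Accept), but the regex matches it → eliminate
Only (C) is consistent with the DFA.
(C) (0|1)*00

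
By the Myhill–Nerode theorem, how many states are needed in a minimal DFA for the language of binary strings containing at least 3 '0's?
By Myhill–Nerode, count the distinguishable equivalence classes: 4 classes — having seen 0, 1, 2, or ≥3 copies of '0'; any two classes i < j (j ≤ 3) are distinguished by the string 0^(3−j), which takes class j to 3 copies (accepted) but leaves class i below 3 (rejected).
4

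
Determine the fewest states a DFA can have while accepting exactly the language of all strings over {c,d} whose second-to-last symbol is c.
By Myhill–Nerode, count the distinguishable equivalence classes: 2^2 = 4 classes — the DFA must remember the last 2 symbols read; every pair of distinct length-2 suffixes is distinguishable by some continuation.
4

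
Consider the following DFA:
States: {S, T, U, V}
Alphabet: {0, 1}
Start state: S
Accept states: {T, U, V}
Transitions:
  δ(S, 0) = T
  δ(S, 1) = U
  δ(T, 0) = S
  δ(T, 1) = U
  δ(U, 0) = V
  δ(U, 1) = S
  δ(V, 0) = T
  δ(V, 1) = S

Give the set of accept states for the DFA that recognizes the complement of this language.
Complement accept states = All states \ Original accept states
= {S, T, U, V} \ {T, U, V}
{S}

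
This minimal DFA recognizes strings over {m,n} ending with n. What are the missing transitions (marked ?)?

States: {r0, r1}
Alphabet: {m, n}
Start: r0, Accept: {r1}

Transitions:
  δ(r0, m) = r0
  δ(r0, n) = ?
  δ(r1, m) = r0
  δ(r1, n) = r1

From the language and accept set, identify what each state tracks — r0: last symbol not n; r1: last symbol is n.
Each missing δ(q, a) is the state matching the new tracked value after reading a.
δ(r0, n) = r1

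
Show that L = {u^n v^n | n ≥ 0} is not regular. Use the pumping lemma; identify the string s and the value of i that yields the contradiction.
Assume L is regular with pumping length p. Idea: pumping the u-block changes the count balance.
Choose s = u^p v^p (length 2p ≥ p). By the pumping lemma, s = xyz with |xy| ≤ p, |y| > 0. So y = u^k for some k > 0 (since xy is entirely within the u's). Pumping gives xy²z = u^(p+k) v^p, which is not in L since p+k ≠ p.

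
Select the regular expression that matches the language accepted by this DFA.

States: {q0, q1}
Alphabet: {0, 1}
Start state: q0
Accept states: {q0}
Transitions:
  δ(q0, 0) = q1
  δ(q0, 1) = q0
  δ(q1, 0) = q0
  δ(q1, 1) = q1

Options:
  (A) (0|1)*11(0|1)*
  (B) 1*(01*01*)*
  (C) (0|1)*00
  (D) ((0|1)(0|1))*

Check each option against the DFA on short strings; one disagreement eliminates an option:
  (A) (0|1)*11(0|1)*: on ε the DFA stays in q0 and accepts (q0 ∈ Accept), but the regex does not match it → eliminate
  (B) 1*(01*01*)*: agrees with the DFA on every string of length ≤ 6
  (C) (0|1)*00: on ε the DFA stays in q0 and accepts (q0 ∈ Accept), but the regex does not match it → eliminate
  (D) ((0|1)(0|1))*: on '1' the DFA goes q0 → q0 and accepts (q0 ∈ Accept), but the regex does not match it → eliminate
Only (B) is consistent with the DFA.
(B) 1*(01*01*)*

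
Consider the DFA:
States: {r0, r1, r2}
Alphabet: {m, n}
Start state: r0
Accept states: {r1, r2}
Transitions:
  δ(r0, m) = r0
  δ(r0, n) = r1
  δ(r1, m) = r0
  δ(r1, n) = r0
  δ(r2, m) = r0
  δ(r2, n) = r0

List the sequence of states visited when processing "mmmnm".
read 'm': r0 → r0
  read 'm': r0 → r0
  read 'm': r0 → r0
  read 'n': r0 → r1
  read 'm': r1 → r0
r0 -> r0 -> r0 -> r0 -> r1 -> r0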